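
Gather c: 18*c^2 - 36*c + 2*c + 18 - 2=18*c^2 - 34*c + 16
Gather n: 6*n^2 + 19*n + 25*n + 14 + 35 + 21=6*n^2 + 44*n + 70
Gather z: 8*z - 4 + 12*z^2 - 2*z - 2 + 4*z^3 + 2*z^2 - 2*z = 4*z^3 + 14*z^2 + 4*z - 6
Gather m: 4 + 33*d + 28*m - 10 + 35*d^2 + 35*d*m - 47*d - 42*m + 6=35*d^2 - 14*d + m*(35*d - 14)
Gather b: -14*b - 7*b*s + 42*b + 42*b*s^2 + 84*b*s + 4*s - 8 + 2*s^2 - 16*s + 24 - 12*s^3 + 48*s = b*(42*s^2 + 77*s + 28) - 12*s^3 + 2*s^2 + 36*s + 16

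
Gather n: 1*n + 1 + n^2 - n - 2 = n^2 - 1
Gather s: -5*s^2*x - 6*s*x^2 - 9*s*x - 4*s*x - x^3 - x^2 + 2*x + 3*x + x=-5*s^2*x + s*(-6*x^2 - 13*x) - x^3 - x^2 + 6*x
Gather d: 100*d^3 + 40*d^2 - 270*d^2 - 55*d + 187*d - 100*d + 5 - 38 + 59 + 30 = 100*d^3 - 230*d^2 + 32*d + 56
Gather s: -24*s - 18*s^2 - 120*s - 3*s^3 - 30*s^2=-3*s^3 - 48*s^2 - 144*s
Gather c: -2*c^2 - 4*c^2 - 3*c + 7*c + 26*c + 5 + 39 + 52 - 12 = -6*c^2 + 30*c + 84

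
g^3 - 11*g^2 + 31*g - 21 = (g - 7)*(g - 3)*(g - 1)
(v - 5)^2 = v^2 - 10*v + 25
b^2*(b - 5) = b^3 - 5*b^2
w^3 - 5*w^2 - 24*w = w*(w - 8)*(w + 3)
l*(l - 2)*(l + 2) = l^3 - 4*l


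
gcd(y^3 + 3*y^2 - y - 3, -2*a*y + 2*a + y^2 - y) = y - 1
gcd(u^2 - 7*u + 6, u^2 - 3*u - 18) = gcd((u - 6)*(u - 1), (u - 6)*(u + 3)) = u - 6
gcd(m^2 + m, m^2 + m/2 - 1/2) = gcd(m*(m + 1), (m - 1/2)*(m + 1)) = m + 1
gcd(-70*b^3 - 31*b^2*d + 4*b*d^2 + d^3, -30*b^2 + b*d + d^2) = 5*b - d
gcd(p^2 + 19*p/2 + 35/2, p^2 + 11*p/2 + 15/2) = p + 5/2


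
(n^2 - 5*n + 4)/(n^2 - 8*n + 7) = (n - 4)/(n - 7)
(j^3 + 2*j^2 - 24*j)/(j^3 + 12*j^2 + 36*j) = (j - 4)/(j + 6)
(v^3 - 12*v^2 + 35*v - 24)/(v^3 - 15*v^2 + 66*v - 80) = (v^2 - 4*v + 3)/(v^2 - 7*v + 10)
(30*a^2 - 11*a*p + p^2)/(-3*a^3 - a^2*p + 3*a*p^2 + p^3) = (-30*a^2 + 11*a*p - p^2)/(3*a^3 + a^2*p - 3*a*p^2 - p^3)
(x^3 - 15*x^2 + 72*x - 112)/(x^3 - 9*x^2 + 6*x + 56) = (x - 4)/(x + 2)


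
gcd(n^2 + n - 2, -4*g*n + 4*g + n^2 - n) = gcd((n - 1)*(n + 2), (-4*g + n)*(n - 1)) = n - 1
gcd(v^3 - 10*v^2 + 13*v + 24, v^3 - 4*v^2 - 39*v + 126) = v - 3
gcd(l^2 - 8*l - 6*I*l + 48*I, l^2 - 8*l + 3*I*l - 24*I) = l - 8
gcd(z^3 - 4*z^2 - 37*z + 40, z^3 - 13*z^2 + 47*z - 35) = z - 1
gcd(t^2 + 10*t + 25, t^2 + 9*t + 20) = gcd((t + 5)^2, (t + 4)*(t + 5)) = t + 5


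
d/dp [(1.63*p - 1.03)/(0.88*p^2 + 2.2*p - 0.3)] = (-1.4344*p^2 + 1.8128*p + 1.777)/(0.7744*p^4 + 3.872*p^3 + 4.312*p^2 - 1.32*p + 0.09)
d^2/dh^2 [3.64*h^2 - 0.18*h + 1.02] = 7.28000000000000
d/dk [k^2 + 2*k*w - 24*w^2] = 2*k + 2*w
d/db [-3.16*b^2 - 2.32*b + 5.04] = -6.32*b - 2.32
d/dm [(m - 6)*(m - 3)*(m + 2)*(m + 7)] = 4*m^3 - 98*m + 36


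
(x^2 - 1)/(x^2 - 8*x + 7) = (x + 1)/(x - 7)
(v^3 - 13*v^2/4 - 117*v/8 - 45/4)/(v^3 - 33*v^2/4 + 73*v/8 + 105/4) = (2*v + 3)/(2*v - 7)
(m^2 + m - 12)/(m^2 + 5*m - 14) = (m^2 + m - 12)/(m^2 + 5*m - 14)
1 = 1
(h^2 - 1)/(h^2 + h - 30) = (h^2 - 1)/(h^2 + h - 30)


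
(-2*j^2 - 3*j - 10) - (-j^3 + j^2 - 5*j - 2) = j^3 - 3*j^2 + 2*j - 8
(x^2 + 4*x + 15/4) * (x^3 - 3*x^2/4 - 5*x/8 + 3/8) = x^5 + 13*x^4/4 + x^3/8 - 79*x^2/16 - 27*x/32 + 45/32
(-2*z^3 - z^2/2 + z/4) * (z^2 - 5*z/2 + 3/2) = -2*z^5 + 9*z^4/2 - 3*z^3/2 - 11*z^2/8 + 3*z/8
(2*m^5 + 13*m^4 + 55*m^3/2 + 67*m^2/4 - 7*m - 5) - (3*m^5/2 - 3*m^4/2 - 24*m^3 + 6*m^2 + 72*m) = m^5/2 + 29*m^4/2 + 103*m^3/2 + 43*m^2/4 - 79*m - 5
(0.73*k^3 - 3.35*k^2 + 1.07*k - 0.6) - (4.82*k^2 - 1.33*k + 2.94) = 0.73*k^3 - 8.17*k^2 + 2.4*k - 3.54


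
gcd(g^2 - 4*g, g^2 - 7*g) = g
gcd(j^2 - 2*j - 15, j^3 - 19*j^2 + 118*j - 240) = j - 5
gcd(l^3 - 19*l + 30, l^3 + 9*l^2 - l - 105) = l^2 + 2*l - 15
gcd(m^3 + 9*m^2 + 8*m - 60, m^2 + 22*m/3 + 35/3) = m + 5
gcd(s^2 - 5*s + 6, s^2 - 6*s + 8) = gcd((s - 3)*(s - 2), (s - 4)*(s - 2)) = s - 2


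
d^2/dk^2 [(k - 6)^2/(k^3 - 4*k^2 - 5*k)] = 2*(k^6 - 36*k^5 + 375*k^4 - 1424*k^3 + 1188*k^2 + 2160*k + 900)/(k^3*(k^6 - 12*k^5 + 33*k^4 + 56*k^3 - 165*k^2 - 300*k - 125))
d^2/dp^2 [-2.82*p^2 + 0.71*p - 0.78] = -5.64000000000000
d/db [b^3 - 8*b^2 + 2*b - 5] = 3*b^2 - 16*b + 2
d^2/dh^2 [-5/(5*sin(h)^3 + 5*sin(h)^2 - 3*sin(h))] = 5*(225*sin(h)^3 + 275*sin(h)^2 - 230*sin(h) - 445 - 51/sin(h) + 90/sin(h)^2 - 18/sin(h)^3)/(5*sin(h)^2 + 5*sin(h) - 3)^3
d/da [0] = 0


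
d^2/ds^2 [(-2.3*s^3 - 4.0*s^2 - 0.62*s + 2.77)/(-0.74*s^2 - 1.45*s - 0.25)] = (-7.105427357601e-15*s^4 + 0.915523999999991*s^3 - 8.538612*s^2 - 17.65896*s - 10.57245)/(0.405224*s^6 + 2.38206*s^5 + 5.07825*s^4 + 4.658125*s^3 + 1.715625*s^2 + 0.271875*s + 0.015625)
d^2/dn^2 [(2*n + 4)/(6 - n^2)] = 4*(-4*n^2*(n + 2) + (3*n + 2)*(n^2 - 6))/(n^2 - 6)^3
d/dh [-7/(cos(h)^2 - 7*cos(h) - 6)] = 7*(7 - 2*cos(h))*sin(h)/(sin(h)^2 + 7*cos(h) + 5)^2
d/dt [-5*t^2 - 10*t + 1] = -10*t - 10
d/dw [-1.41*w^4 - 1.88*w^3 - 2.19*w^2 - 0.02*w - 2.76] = -5.64*w^3 - 5.64*w^2 - 4.38*w - 0.02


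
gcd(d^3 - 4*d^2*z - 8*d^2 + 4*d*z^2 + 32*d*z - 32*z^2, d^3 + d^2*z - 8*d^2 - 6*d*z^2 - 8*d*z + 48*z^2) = -d^2 + 2*d*z + 8*d - 16*z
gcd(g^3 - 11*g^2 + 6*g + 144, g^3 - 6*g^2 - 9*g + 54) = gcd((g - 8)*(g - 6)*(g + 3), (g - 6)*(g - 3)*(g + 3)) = g^2 - 3*g - 18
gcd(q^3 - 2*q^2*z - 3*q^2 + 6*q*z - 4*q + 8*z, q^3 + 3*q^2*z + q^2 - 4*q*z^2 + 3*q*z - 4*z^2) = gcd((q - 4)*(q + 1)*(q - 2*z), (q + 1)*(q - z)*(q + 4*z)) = q + 1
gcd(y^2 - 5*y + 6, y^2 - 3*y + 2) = y - 2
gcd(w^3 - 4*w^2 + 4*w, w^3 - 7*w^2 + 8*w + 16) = 1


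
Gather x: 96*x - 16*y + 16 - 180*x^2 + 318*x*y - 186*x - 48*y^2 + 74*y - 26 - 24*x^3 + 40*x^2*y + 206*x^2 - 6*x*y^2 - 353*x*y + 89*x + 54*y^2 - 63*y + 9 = -24*x^3 + x^2*(40*y + 26) + x*(-6*y^2 - 35*y - 1) + 6*y^2 - 5*y - 1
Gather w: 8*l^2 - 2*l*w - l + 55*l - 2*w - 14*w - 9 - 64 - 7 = 8*l^2 + 54*l + w*(-2*l - 16) - 80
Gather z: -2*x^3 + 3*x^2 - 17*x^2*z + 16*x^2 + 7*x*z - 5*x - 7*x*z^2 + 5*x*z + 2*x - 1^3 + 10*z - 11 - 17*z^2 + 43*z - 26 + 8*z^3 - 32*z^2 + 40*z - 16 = -2*x^3 + 19*x^2 - 3*x + 8*z^3 + z^2*(-7*x - 49) + z*(-17*x^2 + 12*x + 93) - 54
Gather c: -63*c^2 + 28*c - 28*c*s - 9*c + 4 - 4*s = -63*c^2 + c*(19 - 28*s) - 4*s + 4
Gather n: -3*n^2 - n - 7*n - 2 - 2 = -3*n^2 - 8*n - 4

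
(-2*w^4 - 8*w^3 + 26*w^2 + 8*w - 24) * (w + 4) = -2*w^5 - 16*w^4 - 6*w^3 + 112*w^2 + 8*w - 96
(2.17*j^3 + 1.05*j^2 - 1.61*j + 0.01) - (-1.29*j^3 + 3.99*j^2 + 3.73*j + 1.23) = 3.46*j^3 - 2.94*j^2 - 5.34*j - 1.22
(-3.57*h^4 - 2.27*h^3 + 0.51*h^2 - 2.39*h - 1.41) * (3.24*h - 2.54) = -11.5668*h^5 + 1.713*h^4 + 7.4182*h^3 - 9.039*h^2 + 1.5022*h + 3.5814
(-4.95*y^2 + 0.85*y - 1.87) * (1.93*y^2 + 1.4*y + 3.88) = -9.5535*y^4 - 5.2895*y^3 - 21.6251*y^2 + 0.68*y - 7.2556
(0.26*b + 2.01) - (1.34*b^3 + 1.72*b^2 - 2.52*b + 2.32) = -1.34*b^3 - 1.72*b^2 + 2.78*b - 0.31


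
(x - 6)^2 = x^2 - 12*x + 36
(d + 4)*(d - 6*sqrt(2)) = d^2 - 6*sqrt(2)*d + 4*d - 24*sqrt(2)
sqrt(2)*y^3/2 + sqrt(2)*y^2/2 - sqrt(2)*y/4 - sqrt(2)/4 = (y + 1)*(y - sqrt(2)/2)*(sqrt(2)*y/2 + 1/2)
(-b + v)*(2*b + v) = -2*b^2 + b*v + v^2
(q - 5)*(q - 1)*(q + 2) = q^3 - 4*q^2 - 7*q + 10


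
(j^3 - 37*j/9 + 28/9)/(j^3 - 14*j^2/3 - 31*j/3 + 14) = (j - 4/3)/(j - 6)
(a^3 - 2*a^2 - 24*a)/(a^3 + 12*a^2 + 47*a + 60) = a*(a - 6)/(a^2 + 8*a + 15)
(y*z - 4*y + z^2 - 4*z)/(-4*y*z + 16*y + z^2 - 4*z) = (-y - z)/(4*y - z)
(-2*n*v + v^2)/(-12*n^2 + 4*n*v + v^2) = v/(6*n + v)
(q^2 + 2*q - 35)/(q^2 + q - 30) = (q + 7)/(q + 6)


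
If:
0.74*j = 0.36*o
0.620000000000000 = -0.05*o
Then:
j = -6.03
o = -12.40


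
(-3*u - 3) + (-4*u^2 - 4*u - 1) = -4*u^2 - 7*u - 4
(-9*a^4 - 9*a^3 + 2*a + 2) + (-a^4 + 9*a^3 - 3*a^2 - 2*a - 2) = -10*a^4 - 3*a^2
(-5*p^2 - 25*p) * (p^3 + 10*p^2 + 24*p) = -5*p^5 - 75*p^4 - 370*p^3 - 600*p^2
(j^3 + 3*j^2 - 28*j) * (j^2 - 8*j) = j^5 - 5*j^4 - 52*j^3 + 224*j^2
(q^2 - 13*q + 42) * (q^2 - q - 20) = q^4 - 14*q^3 + 35*q^2 + 218*q - 840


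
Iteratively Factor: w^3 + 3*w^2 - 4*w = (w)*(w^2 + 3*w - 4) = w*(w + 4)*(w - 1)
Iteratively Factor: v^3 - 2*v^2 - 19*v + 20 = (v + 4)*(v^2 - 6*v + 5) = (v - 1)*(v + 4)*(v - 5)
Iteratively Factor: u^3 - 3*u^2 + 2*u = (u - 2)*(u^2 - u) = (u - 2)*(u - 1)*(u)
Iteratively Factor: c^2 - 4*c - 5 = (c - 5)*(c + 1)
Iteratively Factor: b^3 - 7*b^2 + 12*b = (b - 3)*(b^2 - 4*b) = (b - 4)*(b - 3)*(b)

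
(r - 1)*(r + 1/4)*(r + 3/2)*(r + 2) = r^4 + 11*r^3/4 + r^2/8 - 25*r/8 - 3/4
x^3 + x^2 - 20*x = x*(x - 4)*(x + 5)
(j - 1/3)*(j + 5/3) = j^2 + 4*j/3 - 5/9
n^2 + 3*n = n*(n + 3)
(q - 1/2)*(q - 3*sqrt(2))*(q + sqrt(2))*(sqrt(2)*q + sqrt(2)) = sqrt(2)*q^4 - 4*q^3 + sqrt(2)*q^3/2 - 13*sqrt(2)*q^2/2 - 2*q^2 - 3*sqrt(2)*q + 2*q + 3*sqrt(2)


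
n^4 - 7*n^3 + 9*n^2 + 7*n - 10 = (n - 5)*(n - 2)*(n - 1)*(n + 1)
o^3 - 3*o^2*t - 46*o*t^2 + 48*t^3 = (o - 8*t)*(o - t)*(o + 6*t)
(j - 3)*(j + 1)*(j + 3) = j^3 + j^2 - 9*j - 9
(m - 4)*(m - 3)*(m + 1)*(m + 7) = m^4 + m^3 - 37*m^2 + 47*m + 84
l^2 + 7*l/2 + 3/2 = (l + 1/2)*(l + 3)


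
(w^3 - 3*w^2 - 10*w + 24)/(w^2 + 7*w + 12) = (w^2 - 6*w + 8)/(w + 4)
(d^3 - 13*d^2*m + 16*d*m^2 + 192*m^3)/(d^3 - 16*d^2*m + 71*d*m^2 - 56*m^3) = (d^2 - 5*d*m - 24*m^2)/(d^2 - 8*d*m + 7*m^2)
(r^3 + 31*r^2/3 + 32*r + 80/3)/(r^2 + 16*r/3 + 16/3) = r + 5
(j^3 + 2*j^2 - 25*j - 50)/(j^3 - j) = (j^3 + 2*j^2 - 25*j - 50)/(j^3 - j)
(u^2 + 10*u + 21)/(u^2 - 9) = (u + 7)/(u - 3)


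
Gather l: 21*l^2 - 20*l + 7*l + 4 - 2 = 21*l^2 - 13*l + 2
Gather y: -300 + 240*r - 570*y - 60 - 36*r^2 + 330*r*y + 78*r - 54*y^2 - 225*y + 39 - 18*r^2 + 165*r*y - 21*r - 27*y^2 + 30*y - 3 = -54*r^2 + 297*r - 81*y^2 + y*(495*r - 765) - 324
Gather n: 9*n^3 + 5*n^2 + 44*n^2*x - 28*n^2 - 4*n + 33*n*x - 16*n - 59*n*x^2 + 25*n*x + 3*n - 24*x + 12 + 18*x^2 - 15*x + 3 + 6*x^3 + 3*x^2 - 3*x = 9*n^3 + n^2*(44*x - 23) + n*(-59*x^2 + 58*x - 17) + 6*x^3 + 21*x^2 - 42*x + 15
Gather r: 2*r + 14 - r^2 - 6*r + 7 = -r^2 - 4*r + 21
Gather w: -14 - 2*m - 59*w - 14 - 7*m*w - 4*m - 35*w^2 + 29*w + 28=-6*m - 35*w^2 + w*(-7*m - 30)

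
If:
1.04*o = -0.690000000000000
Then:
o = -0.66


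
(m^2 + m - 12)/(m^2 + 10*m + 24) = (m - 3)/(m + 6)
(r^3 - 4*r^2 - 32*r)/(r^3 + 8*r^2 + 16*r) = (r - 8)/(r + 4)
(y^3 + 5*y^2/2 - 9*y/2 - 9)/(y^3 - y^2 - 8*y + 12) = (y + 3/2)/(y - 2)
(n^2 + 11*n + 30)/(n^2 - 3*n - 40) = (n + 6)/(n - 8)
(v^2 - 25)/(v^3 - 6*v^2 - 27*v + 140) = (v - 5)/(v^2 - 11*v + 28)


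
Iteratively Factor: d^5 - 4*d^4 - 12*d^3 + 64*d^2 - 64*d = (d - 2)*(d^4 - 2*d^3 - 16*d^2 + 32*d) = (d - 4)*(d - 2)*(d^3 + 2*d^2 - 8*d) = d*(d - 4)*(d - 2)*(d^2 + 2*d - 8) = d*(d - 4)*(d - 2)^2*(d + 4)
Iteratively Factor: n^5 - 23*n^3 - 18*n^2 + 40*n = (n + 4)*(n^4 - 4*n^3 - 7*n^2 + 10*n) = (n + 2)*(n + 4)*(n^3 - 6*n^2 + 5*n) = n*(n + 2)*(n + 4)*(n^2 - 6*n + 5) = n*(n - 1)*(n + 2)*(n + 4)*(n - 5)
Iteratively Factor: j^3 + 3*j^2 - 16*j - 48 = (j - 4)*(j^2 + 7*j + 12) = (j - 4)*(j + 4)*(j + 3)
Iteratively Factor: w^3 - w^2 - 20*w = (w - 5)*(w^2 + 4*w) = w*(w - 5)*(w + 4)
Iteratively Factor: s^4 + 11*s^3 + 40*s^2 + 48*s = (s + 4)*(s^3 + 7*s^2 + 12*s) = (s + 3)*(s + 4)*(s^2 + 4*s) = (s + 3)*(s + 4)^2*(s)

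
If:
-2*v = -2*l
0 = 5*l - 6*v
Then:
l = 0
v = 0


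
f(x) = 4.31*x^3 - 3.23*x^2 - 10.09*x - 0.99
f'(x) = 12.93*x^2 - 6.46*x - 10.09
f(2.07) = 2.51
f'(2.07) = 31.94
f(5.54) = 576.81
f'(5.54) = 350.96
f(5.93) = 724.35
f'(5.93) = 406.28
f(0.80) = -8.92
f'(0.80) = -6.98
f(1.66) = -6.92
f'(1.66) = 14.82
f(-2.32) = -48.79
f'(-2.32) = 74.49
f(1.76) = -5.26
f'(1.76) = 18.59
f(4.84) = 363.18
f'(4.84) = 261.54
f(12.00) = 6860.49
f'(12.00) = 1774.31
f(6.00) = 753.15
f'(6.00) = 416.63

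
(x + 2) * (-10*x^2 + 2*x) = -10*x^3 - 18*x^2 + 4*x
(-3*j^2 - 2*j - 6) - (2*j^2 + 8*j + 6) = -5*j^2 - 10*j - 12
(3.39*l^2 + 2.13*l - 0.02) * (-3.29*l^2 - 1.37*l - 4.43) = -11.1531*l^4 - 11.652*l^3 - 17.87*l^2 - 9.4085*l + 0.0886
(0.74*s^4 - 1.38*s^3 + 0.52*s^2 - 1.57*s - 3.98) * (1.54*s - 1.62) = 1.1396*s^5 - 3.324*s^4 + 3.0364*s^3 - 3.2602*s^2 - 3.5858*s + 6.4476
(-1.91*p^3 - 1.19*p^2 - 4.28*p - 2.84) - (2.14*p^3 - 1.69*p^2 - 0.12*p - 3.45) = -4.05*p^3 + 0.5*p^2 - 4.16*p + 0.61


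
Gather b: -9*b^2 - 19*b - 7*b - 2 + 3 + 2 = -9*b^2 - 26*b + 3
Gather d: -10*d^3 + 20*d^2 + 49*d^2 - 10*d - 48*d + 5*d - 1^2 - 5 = -10*d^3 + 69*d^2 - 53*d - 6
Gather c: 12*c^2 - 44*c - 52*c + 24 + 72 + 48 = 12*c^2 - 96*c + 144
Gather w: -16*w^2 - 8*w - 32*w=-16*w^2 - 40*w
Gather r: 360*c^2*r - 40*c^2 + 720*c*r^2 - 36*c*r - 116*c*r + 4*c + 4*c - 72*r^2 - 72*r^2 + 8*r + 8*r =-40*c^2 + 8*c + r^2*(720*c - 144) + r*(360*c^2 - 152*c + 16)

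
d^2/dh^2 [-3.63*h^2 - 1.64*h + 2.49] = -7.26000000000000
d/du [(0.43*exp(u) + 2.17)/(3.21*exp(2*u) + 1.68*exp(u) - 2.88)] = (-(0.43*exp(u) + 2.17)*(6.42*exp(u) + 1.68) + 1.3803*exp(2*u) + 0.7224*exp(u) - 1.2384)*exp(u)/(3.21*exp(2*u) + 1.68*exp(u) - 2.88)^2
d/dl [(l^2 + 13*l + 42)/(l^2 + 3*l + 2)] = 10*(-l^2 - 8*l - 10)/(l^4 + 6*l^3 + 13*l^2 + 12*l + 4)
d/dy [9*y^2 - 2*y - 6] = 18*y - 2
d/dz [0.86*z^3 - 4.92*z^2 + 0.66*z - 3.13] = 2.58*z^2 - 9.84*z + 0.66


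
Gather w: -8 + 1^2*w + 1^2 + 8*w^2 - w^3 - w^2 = -w^3 + 7*w^2 + w - 7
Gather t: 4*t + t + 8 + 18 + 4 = 5*t + 30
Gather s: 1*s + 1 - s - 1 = 0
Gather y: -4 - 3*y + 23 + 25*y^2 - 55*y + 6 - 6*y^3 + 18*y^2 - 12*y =-6*y^3 + 43*y^2 - 70*y + 25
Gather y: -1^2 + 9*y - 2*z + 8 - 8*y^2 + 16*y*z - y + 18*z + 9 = -8*y^2 + y*(16*z + 8) + 16*z + 16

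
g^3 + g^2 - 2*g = g*(g - 1)*(g + 2)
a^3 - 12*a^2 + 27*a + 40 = (a - 8)*(a - 5)*(a + 1)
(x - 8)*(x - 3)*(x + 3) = x^3 - 8*x^2 - 9*x + 72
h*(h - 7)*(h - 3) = h^3 - 10*h^2 + 21*h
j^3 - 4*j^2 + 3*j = j*(j - 3)*(j - 1)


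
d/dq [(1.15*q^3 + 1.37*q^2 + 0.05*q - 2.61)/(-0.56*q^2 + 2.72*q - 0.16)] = (-0.644*q^4 + 6.256*q^3 + 3.2024*q^2 - 3.3616*q + 7.0912)/(0.3136*q^4 - 3.0464*q^3 + 7.5776*q^2 - 0.8704*q + 0.0256)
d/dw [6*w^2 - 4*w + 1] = 12*w - 4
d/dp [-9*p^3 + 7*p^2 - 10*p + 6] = -27*p^2 + 14*p - 10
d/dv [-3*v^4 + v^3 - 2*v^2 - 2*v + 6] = -12*v^3 + 3*v^2 - 4*v - 2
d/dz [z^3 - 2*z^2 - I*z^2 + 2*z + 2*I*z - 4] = 3*z^2 - 4*z - 2*I*z + 2 + 2*I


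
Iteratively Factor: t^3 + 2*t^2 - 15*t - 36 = (t + 3)*(t^2 - t - 12) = (t - 4)*(t + 3)*(t + 3)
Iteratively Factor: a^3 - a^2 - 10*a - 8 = (a + 1)*(a^2 - 2*a - 8) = (a - 4)*(a + 1)*(a + 2)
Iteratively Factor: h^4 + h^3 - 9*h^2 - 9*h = (h + 1)*(h^3 - 9*h) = (h + 1)*(h + 3)*(h^2 - 3*h) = h*(h + 1)*(h + 3)*(h - 3)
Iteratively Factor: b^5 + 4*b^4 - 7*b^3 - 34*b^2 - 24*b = (b)*(b^4 + 4*b^3 - 7*b^2 - 34*b - 24) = b*(b + 1)*(b^3 + 3*b^2 - 10*b - 24) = b*(b + 1)*(b + 4)*(b^2 - b - 6) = b*(b + 1)*(b + 2)*(b + 4)*(b - 3)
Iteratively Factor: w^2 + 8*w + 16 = (w + 4)*(w + 4)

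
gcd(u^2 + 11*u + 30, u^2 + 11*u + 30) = u^2 + 11*u + 30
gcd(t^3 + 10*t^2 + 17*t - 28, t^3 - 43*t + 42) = t^2 + 6*t - 7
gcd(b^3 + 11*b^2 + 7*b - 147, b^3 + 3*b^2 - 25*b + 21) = b^2 + 4*b - 21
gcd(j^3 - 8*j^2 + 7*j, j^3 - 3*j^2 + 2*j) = j^2 - j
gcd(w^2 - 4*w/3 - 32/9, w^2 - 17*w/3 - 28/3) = w + 4/3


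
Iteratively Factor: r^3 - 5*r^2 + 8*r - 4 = (r - 2)*(r^2 - 3*r + 2) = (r - 2)*(r - 1)*(r - 2)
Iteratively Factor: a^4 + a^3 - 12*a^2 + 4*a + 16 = (a + 4)*(a^3 - 3*a^2 + 4) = (a + 1)*(a + 4)*(a^2 - 4*a + 4) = (a - 2)*(a + 1)*(a + 4)*(a - 2)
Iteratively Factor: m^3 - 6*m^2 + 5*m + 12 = (m + 1)*(m^2 - 7*m + 12) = (m - 4)*(m + 1)*(m - 3)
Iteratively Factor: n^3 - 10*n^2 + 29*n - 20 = (n - 4)*(n^2 - 6*n + 5) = (n - 5)*(n - 4)*(n - 1)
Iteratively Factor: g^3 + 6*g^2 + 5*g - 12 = (g + 4)*(g^2 + 2*g - 3) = (g + 3)*(g + 4)*(g - 1)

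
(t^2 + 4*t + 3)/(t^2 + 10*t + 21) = (t + 1)/(t + 7)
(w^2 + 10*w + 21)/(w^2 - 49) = (w + 3)/(w - 7)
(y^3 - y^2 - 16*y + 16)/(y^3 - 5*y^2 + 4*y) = (y + 4)/y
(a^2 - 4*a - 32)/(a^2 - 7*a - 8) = (a + 4)/(a + 1)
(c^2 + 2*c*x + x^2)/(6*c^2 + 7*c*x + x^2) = (c + x)/(6*c + x)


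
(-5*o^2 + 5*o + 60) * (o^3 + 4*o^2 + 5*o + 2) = -5*o^5 - 15*o^4 + 55*o^3 + 255*o^2 + 310*o + 120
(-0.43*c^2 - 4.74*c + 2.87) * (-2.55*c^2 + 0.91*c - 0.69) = 1.0965*c^4 + 11.6957*c^3 - 11.3352*c^2 + 5.8823*c - 1.9803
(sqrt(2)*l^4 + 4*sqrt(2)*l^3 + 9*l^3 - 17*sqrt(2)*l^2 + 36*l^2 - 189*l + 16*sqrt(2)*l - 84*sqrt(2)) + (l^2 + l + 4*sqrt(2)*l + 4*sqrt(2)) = sqrt(2)*l^4 + 4*sqrt(2)*l^3 + 9*l^3 - 17*sqrt(2)*l^2 + 37*l^2 - 188*l + 20*sqrt(2)*l - 80*sqrt(2)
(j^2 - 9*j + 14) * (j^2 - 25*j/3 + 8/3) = j^4 - 52*j^3/3 + 275*j^2/3 - 422*j/3 + 112/3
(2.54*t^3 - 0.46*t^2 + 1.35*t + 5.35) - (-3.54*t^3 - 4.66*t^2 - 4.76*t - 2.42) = 6.08*t^3 + 4.2*t^2 + 6.11*t + 7.77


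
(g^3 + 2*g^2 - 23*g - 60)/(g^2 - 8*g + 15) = (g^2 + 7*g + 12)/(g - 3)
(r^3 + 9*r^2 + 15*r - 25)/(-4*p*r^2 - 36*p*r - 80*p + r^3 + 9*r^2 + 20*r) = (-r^2 - 4*r + 5)/(4*p*r + 16*p - r^2 - 4*r)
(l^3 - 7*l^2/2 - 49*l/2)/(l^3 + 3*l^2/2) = (2*l^2 - 7*l - 49)/(l*(2*l + 3))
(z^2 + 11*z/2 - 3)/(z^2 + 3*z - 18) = (z - 1/2)/(z - 3)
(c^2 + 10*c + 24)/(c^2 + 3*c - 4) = (c + 6)/(c - 1)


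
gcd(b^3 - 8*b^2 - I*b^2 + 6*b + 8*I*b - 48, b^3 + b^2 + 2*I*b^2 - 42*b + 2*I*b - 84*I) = b + 2*I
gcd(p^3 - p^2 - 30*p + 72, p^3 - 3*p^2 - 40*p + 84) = p + 6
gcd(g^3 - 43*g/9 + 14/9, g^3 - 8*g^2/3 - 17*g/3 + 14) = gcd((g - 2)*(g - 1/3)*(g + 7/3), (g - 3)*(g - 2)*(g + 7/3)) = g^2 + g/3 - 14/3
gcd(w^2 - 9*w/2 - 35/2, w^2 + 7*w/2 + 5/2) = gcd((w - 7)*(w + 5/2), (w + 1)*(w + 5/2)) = w + 5/2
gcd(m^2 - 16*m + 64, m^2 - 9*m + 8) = m - 8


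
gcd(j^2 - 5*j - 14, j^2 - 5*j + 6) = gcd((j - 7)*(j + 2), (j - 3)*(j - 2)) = 1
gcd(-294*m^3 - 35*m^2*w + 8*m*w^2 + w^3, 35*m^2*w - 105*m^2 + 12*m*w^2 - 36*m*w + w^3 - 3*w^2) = 7*m + w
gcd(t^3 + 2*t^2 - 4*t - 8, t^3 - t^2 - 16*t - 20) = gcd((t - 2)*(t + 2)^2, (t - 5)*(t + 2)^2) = t^2 + 4*t + 4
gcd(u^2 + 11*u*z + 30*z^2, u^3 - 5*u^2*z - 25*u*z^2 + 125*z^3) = u + 5*z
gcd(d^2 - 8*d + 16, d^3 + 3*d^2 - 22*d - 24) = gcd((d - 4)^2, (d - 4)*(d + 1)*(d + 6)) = d - 4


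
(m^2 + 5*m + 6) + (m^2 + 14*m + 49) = 2*m^2 + 19*m + 55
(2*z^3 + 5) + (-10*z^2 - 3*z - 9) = 2*z^3 - 10*z^2 - 3*z - 4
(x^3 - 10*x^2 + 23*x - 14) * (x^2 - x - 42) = x^5 - 11*x^4 - 9*x^3 + 383*x^2 - 952*x + 588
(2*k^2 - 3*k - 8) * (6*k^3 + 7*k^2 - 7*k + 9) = 12*k^5 - 4*k^4 - 83*k^3 - 17*k^2 + 29*k - 72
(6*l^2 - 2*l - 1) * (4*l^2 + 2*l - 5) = 24*l^4 + 4*l^3 - 38*l^2 + 8*l + 5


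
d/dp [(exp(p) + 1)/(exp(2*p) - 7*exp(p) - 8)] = -exp(p)/(exp(2*p) - 16*exp(p) + 64)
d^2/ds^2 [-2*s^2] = -4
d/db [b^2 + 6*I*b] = 2*b + 6*I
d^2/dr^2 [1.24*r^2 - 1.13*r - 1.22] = 2.48000000000000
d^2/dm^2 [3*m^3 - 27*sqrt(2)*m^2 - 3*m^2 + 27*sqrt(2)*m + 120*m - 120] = 18*m - 54*sqrt(2) - 6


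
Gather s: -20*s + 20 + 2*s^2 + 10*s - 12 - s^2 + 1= s^2 - 10*s + 9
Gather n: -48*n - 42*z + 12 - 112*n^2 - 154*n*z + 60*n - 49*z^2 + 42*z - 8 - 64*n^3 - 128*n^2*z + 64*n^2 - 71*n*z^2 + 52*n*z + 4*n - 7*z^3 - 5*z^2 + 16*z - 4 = -64*n^3 + n^2*(-128*z - 48) + n*(-71*z^2 - 102*z + 16) - 7*z^3 - 54*z^2 + 16*z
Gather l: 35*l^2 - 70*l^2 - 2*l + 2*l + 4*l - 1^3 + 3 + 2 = -35*l^2 + 4*l + 4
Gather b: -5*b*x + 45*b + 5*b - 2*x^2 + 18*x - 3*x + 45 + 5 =b*(50 - 5*x) - 2*x^2 + 15*x + 50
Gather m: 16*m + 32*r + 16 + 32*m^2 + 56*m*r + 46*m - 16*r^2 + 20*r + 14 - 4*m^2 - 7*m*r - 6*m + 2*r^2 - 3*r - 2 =28*m^2 + m*(49*r + 56) - 14*r^2 + 49*r + 28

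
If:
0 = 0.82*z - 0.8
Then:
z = 0.98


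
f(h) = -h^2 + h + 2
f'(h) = 1 - 2*h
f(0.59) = 2.24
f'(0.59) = -0.18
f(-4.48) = -22.55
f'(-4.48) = 9.96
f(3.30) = -5.59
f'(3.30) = -5.60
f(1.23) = 1.72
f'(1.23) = -1.46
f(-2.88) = -9.17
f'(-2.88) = 6.76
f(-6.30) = -43.99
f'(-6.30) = 13.60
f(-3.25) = -11.81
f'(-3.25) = 7.50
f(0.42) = 2.24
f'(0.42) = 0.16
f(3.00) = -4.00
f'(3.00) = -5.00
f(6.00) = -28.00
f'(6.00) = -11.00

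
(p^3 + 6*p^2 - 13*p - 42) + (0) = p^3 + 6*p^2 - 13*p - 42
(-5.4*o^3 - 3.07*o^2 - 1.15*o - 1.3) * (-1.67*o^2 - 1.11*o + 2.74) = 9.018*o^5 + 11.1209*o^4 - 9.4678*o^3 - 4.9643*o^2 - 1.708*o - 3.562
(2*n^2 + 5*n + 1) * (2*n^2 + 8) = 4*n^4 + 10*n^3 + 18*n^2 + 40*n + 8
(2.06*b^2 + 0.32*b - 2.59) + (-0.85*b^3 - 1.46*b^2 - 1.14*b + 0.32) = -0.85*b^3 + 0.6*b^2 - 0.82*b - 2.27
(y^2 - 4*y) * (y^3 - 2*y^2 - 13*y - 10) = y^5 - 6*y^4 - 5*y^3 + 42*y^2 + 40*y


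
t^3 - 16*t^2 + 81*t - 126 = (t - 7)*(t - 6)*(t - 3)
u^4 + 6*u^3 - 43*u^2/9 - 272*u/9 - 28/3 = (u - 7/3)*(u + 1/3)*(u + 2)*(u + 6)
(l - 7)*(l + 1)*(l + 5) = l^3 - l^2 - 37*l - 35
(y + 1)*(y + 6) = y^2 + 7*y + 6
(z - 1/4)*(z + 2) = z^2 + 7*z/4 - 1/2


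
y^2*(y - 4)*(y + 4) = y^4 - 16*y^2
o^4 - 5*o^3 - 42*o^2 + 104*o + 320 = (o - 8)*(o - 4)*(o + 2)*(o + 5)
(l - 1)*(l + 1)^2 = l^3 + l^2 - l - 1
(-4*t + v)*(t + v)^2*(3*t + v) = -12*t^4 - 25*t^3*v - 13*t^2*v^2 + t*v^3 + v^4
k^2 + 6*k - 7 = (k - 1)*(k + 7)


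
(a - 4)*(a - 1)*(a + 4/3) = a^3 - 11*a^2/3 - 8*a/3 + 16/3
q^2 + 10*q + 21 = (q + 3)*(q + 7)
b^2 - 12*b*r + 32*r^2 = (b - 8*r)*(b - 4*r)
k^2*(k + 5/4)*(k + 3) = k^4 + 17*k^3/4 + 15*k^2/4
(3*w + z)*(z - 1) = 3*w*z - 3*w + z^2 - z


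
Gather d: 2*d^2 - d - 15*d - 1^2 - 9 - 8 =2*d^2 - 16*d - 18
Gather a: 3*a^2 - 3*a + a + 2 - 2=3*a^2 - 2*a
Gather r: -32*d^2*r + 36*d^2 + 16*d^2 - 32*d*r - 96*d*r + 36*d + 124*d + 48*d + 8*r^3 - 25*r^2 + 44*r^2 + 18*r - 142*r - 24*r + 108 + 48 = 52*d^2 + 208*d + 8*r^3 + 19*r^2 + r*(-32*d^2 - 128*d - 148) + 156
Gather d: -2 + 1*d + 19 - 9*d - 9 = 8 - 8*d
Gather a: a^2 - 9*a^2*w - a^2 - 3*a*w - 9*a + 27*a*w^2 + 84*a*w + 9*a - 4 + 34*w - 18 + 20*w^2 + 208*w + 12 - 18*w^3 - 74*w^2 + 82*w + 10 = -9*a^2*w + a*(27*w^2 + 81*w) - 18*w^3 - 54*w^2 + 324*w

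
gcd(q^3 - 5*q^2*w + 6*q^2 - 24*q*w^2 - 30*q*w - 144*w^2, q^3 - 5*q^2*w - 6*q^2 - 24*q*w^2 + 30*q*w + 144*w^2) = q^2 - 5*q*w - 24*w^2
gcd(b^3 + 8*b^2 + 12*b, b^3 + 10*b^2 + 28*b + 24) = b^2 + 8*b + 12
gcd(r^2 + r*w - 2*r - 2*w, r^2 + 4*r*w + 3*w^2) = r + w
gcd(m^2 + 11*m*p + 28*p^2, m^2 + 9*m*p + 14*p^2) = m + 7*p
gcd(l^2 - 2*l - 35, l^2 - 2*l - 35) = l^2 - 2*l - 35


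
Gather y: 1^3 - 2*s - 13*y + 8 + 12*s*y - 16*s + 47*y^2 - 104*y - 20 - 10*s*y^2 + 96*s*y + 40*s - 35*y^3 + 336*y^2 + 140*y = 22*s - 35*y^3 + y^2*(383 - 10*s) + y*(108*s + 23) - 11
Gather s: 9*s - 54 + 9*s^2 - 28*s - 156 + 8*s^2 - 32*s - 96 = 17*s^2 - 51*s - 306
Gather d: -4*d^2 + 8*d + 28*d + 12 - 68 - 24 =-4*d^2 + 36*d - 80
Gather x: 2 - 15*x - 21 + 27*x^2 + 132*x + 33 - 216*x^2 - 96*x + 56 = -189*x^2 + 21*x + 70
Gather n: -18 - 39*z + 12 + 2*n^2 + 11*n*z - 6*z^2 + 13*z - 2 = 2*n^2 + 11*n*z - 6*z^2 - 26*z - 8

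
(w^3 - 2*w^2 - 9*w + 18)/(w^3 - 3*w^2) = (w^2 + w - 6)/w^2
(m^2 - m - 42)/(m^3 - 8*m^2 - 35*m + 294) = 1/(m - 7)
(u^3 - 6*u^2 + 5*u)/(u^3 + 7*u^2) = (u^2 - 6*u + 5)/(u*(u + 7))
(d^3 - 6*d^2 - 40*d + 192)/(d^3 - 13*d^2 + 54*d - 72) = (d^2 - 2*d - 48)/(d^2 - 9*d + 18)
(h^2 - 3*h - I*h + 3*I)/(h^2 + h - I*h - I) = (h - 3)/(h + 1)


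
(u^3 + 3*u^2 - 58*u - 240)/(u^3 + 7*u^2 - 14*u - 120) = (u - 8)/(u - 4)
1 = 1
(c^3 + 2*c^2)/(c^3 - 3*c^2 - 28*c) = c*(c + 2)/(c^2 - 3*c - 28)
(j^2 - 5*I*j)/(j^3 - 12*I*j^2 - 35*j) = 1/(j - 7*I)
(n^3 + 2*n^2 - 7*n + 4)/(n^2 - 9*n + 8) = (n^2 + 3*n - 4)/(n - 8)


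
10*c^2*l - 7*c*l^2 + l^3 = l*(-5*c + l)*(-2*c + l)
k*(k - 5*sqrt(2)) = k^2 - 5*sqrt(2)*k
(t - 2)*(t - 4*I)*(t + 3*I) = t^3 - 2*t^2 - I*t^2 + 12*t + 2*I*t - 24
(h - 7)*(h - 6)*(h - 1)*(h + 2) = h^4 - 12*h^3 + 27*h^2 + 68*h - 84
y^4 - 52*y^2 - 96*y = y*(y - 8)*(y + 2)*(y + 6)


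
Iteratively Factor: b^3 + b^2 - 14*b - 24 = (b + 3)*(b^2 - 2*b - 8) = (b + 2)*(b + 3)*(b - 4)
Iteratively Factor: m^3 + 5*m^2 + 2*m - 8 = (m + 4)*(m^2 + m - 2) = (m - 1)*(m + 4)*(m + 2)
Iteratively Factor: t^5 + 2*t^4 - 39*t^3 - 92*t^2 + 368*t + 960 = (t + 3)*(t^4 - t^3 - 36*t^2 + 16*t + 320) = (t - 5)*(t + 3)*(t^3 + 4*t^2 - 16*t - 64) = (t - 5)*(t - 4)*(t + 3)*(t^2 + 8*t + 16) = (t - 5)*(t - 4)*(t + 3)*(t + 4)*(t + 4)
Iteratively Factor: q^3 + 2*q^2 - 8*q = (q - 2)*(q^2 + 4*q) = (q - 2)*(q + 4)*(q)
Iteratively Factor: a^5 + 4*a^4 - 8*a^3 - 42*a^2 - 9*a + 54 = (a + 3)*(a^4 + a^3 - 11*a^2 - 9*a + 18) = (a + 2)*(a + 3)*(a^3 - a^2 - 9*a + 9) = (a - 1)*(a + 2)*(a + 3)*(a^2 - 9) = (a - 1)*(a + 2)*(a + 3)^2*(a - 3)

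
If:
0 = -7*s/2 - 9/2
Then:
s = -9/7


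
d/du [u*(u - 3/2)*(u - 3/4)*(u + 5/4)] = 4*u^3 - 3*u^2 - 27*u/8 + 45/32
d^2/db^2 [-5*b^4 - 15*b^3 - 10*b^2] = -60*b^2 - 90*b - 20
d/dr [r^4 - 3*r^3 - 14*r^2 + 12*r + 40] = 4*r^3 - 9*r^2 - 28*r + 12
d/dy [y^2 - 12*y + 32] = 2*y - 12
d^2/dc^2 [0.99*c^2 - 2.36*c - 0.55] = 1.98000000000000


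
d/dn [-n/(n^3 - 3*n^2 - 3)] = (-n^3 + 3*n^2*(n - 2) + 3*n^2 + 3)/(-n^3 + 3*n^2 + 3)^2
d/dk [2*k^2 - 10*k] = 4*k - 10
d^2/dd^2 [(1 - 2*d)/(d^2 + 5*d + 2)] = 2*(-(2*d - 1)*(2*d + 5)^2 + 3*(2*d + 3)*(d^2 + 5*d + 2))/(d^2 + 5*d + 2)^3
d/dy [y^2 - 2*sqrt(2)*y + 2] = 2*y - 2*sqrt(2)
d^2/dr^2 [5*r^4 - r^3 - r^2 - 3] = 60*r^2 - 6*r - 2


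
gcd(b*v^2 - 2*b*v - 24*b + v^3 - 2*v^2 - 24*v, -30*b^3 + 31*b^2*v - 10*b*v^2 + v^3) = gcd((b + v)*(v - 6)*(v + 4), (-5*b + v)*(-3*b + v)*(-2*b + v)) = 1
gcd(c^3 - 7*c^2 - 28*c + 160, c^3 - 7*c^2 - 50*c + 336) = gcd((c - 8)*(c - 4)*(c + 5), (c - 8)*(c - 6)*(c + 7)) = c - 8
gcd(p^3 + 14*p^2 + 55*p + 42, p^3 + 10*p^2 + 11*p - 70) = p + 7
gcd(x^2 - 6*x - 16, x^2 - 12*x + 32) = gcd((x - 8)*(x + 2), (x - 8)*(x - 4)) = x - 8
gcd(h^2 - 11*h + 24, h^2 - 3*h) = h - 3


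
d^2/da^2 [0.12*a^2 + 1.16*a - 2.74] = 0.240000000000000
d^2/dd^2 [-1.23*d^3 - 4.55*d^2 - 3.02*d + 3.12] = -7.38*d - 9.1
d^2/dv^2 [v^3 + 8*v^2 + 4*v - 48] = 6*v + 16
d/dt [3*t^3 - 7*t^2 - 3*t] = 9*t^2 - 14*t - 3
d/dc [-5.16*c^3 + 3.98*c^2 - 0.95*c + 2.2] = -15.48*c^2 + 7.96*c - 0.95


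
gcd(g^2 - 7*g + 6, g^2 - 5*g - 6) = g - 6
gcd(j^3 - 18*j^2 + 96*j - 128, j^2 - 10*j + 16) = j^2 - 10*j + 16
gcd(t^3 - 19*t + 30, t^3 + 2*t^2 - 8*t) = t - 2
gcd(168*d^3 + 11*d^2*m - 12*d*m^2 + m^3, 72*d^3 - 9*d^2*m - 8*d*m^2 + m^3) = 24*d^2 + 5*d*m - m^2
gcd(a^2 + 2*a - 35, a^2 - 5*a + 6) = 1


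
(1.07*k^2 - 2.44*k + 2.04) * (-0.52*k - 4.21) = -0.5564*k^3 - 3.2359*k^2 + 9.2116*k - 8.5884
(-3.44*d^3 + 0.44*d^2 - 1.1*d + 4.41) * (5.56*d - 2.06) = -19.1264*d^4 + 9.5328*d^3 - 7.0224*d^2 + 26.7856*d - 9.0846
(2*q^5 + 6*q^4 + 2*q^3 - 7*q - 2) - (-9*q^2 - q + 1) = 2*q^5 + 6*q^4 + 2*q^3 + 9*q^2 - 6*q - 3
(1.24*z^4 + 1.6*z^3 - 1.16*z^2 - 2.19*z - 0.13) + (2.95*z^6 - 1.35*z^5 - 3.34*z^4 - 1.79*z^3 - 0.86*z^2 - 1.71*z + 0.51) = 2.95*z^6 - 1.35*z^5 - 2.1*z^4 - 0.19*z^3 - 2.02*z^2 - 3.9*z + 0.38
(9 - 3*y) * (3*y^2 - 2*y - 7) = -9*y^3 + 33*y^2 + 3*y - 63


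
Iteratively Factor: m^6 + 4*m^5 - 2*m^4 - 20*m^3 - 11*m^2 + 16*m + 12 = (m + 1)*(m^5 + 3*m^4 - 5*m^3 - 15*m^2 + 4*m + 12) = (m + 1)*(m + 3)*(m^4 - 5*m^2 + 4) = (m - 1)*(m + 1)*(m + 3)*(m^3 + m^2 - 4*m - 4) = (m - 1)*(m + 1)*(m + 2)*(m + 3)*(m^2 - m - 2) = (m - 1)*(m + 1)^2*(m + 2)*(m + 3)*(m - 2)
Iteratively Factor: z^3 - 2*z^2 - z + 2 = (z - 2)*(z^2 - 1) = (z - 2)*(z + 1)*(z - 1)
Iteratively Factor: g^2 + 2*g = (g + 2)*(g)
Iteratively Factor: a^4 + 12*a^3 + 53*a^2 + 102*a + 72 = (a + 4)*(a^3 + 8*a^2 + 21*a + 18) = (a + 2)*(a + 4)*(a^2 + 6*a + 9) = (a + 2)*(a + 3)*(a + 4)*(a + 3)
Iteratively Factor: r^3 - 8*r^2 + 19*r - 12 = (r - 3)*(r^2 - 5*r + 4) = (r - 4)*(r - 3)*(r - 1)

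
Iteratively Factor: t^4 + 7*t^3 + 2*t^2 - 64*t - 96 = (t + 4)*(t^3 + 3*t^2 - 10*t - 24) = (t + 4)^2*(t^2 - t - 6) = (t - 3)*(t + 4)^2*(t + 2)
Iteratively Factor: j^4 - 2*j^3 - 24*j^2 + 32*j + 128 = (j - 4)*(j^3 + 2*j^2 - 16*j - 32) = (j - 4)*(j + 2)*(j^2 - 16) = (j - 4)*(j + 2)*(j + 4)*(j - 4)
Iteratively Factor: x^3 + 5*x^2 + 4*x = (x + 4)*(x^2 + x) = (x + 1)*(x + 4)*(x)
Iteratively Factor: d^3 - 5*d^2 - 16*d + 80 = (d - 4)*(d^2 - d - 20) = (d - 5)*(d - 4)*(d + 4)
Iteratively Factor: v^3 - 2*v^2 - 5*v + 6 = (v - 3)*(v^2 + v - 2) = (v - 3)*(v - 1)*(v + 2)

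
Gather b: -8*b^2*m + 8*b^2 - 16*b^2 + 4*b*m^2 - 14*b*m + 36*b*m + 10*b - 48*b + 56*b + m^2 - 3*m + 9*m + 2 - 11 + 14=b^2*(-8*m - 8) + b*(4*m^2 + 22*m + 18) + m^2 + 6*m + 5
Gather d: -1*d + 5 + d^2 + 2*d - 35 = d^2 + d - 30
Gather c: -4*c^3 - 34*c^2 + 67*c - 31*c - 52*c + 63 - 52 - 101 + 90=-4*c^3 - 34*c^2 - 16*c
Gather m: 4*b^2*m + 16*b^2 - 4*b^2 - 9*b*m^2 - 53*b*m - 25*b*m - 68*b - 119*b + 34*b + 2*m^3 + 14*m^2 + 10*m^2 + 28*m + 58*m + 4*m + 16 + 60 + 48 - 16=12*b^2 - 153*b + 2*m^3 + m^2*(24 - 9*b) + m*(4*b^2 - 78*b + 90) + 108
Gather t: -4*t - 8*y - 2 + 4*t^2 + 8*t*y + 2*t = 4*t^2 + t*(8*y - 2) - 8*y - 2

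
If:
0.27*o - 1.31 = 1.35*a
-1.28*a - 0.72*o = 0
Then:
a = -0.72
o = 1.27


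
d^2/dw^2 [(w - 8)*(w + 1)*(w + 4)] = 6*w - 6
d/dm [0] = 0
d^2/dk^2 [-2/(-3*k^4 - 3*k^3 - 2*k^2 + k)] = 4*(-k*(18*k^2 + 9*k + 2)*(3*k^3 + 3*k^2 + 2*k - 1) + (12*k^3 + 9*k^2 + 4*k - 1)^2)/(k^3*(3*k^3 + 3*k^2 + 2*k - 1)^3)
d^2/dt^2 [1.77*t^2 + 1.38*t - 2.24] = 3.54000000000000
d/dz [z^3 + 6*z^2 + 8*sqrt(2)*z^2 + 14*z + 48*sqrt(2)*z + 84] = 3*z^2 + 12*z + 16*sqrt(2)*z + 14 + 48*sqrt(2)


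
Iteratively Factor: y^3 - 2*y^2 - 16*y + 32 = (y - 4)*(y^2 + 2*y - 8) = (y - 4)*(y - 2)*(y + 4)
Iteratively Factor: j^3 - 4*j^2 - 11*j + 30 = (j + 3)*(j^2 - 7*j + 10) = (j - 5)*(j + 3)*(j - 2)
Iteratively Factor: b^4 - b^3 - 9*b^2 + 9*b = (b + 3)*(b^3 - 4*b^2 + 3*b) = (b - 3)*(b + 3)*(b^2 - b) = b*(b - 3)*(b + 3)*(b - 1)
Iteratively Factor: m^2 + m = (m)*(m + 1)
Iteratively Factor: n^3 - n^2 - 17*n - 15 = (n - 5)*(n^2 + 4*n + 3) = (n - 5)*(n + 3)*(n + 1)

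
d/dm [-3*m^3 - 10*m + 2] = -9*m^2 - 10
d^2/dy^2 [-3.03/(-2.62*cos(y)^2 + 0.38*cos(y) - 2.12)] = (-83.196528*(1 - cos(y)^2)^2 + 9.050004*cos(y)^3 + 25.283532*cos(y)^2 - 20.540976*cos(y) + 50.411928)/(2.62*cos(y)^2 - 0.38*cos(y) + 2.12)^3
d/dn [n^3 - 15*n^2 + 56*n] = 3*n^2 - 30*n + 56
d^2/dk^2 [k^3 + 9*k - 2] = 6*k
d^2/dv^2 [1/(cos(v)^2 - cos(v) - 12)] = (4*sin(v)^4 - 51*sin(v)^2 - 33*cos(v)/4 - 3*cos(3*v)/4 + 21)/(sin(v)^2 + cos(v) + 11)^3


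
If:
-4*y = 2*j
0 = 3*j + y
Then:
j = 0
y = 0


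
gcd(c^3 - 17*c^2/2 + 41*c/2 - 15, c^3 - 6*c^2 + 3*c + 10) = c^2 - 7*c + 10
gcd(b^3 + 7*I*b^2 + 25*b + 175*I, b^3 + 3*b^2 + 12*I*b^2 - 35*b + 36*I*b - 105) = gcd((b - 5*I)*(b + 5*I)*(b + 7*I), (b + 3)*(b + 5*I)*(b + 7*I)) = b^2 + 12*I*b - 35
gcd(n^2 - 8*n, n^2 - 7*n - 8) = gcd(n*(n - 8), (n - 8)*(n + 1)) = n - 8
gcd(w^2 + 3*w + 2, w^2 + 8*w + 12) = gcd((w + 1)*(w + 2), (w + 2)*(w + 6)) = w + 2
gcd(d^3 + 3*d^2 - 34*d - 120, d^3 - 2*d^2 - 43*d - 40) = d + 5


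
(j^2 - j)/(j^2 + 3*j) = (j - 1)/(j + 3)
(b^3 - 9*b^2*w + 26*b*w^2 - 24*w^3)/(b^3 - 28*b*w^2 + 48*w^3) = (b - 3*w)/(b + 6*w)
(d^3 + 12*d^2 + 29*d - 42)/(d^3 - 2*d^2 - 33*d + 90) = (d^2 + 6*d - 7)/(d^2 - 8*d + 15)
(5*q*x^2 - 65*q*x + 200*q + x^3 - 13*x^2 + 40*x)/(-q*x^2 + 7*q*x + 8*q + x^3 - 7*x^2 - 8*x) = (5*q*x - 25*q + x^2 - 5*x)/(-q*x - q + x^2 + x)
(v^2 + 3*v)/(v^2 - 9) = v/(v - 3)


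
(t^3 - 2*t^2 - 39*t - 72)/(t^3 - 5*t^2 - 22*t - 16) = (t^2 + 6*t + 9)/(t^2 + 3*t + 2)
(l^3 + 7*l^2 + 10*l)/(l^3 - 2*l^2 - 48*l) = (l^2 + 7*l + 10)/(l^2 - 2*l - 48)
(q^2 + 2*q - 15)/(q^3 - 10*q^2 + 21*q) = (q + 5)/(q*(q - 7))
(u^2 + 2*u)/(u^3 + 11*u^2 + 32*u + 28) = u/(u^2 + 9*u + 14)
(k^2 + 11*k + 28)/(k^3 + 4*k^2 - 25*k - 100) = (k + 7)/(k^2 - 25)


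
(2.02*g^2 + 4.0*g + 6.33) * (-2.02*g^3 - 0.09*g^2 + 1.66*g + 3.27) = -4.0804*g^5 - 8.2618*g^4 - 9.7934*g^3 + 12.6757*g^2 + 23.5878*g + 20.6991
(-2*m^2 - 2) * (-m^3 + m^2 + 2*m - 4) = 2*m^5 - 2*m^4 - 2*m^3 + 6*m^2 - 4*m + 8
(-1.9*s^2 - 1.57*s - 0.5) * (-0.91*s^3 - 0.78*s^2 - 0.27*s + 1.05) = 1.729*s^5 + 2.9107*s^4 + 2.1926*s^3 - 1.1811*s^2 - 1.5135*s - 0.525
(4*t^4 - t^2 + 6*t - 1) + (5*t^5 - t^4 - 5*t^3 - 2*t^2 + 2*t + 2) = 5*t^5 + 3*t^4 - 5*t^3 - 3*t^2 + 8*t + 1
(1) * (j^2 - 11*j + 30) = j^2 - 11*j + 30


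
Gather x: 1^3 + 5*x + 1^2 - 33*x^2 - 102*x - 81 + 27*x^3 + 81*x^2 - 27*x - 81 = 27*x^3 + 48*x^2 - 124*x - 160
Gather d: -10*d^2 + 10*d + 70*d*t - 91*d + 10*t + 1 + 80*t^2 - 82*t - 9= -10*d^2 + d*(70*t - 81) + 80*t^2 - 72*t - 8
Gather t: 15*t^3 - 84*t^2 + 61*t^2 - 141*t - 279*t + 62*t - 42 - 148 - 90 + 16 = 15*t^3 - 23*t^2 - 358*t - 264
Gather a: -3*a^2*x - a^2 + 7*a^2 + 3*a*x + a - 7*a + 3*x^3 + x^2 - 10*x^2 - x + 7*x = a^2*(6 - 3*x) + a*(3*x - 6) + 3*x^3 - 9*x^2 + 6*x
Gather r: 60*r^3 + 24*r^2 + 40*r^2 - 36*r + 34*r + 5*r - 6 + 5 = 60*r^3 + 64*r^2 + 3*r - 1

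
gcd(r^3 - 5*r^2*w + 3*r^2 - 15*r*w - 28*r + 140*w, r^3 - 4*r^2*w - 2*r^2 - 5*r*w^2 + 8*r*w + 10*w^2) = r - 5*w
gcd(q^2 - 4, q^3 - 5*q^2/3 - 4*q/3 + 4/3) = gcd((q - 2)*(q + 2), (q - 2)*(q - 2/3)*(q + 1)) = q - 2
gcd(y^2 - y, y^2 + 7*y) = y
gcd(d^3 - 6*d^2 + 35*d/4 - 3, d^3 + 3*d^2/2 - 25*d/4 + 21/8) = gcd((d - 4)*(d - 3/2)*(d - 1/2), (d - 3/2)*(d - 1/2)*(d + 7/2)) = d^2 - 2*d + 3/4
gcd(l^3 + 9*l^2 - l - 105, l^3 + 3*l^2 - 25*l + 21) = l^2 + 4*l - 21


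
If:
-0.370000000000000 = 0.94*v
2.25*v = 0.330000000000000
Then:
No Solution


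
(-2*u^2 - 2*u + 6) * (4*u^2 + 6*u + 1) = -8*u^4 - 20*u^3 + 10*u^2 + 34*u + 6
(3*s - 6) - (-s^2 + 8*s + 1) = s^2 - 5*s - 7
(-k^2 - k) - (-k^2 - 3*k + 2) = 2*k - 2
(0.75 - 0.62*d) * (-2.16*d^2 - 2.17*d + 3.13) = 1.3392*d^3 - 0.2746*d^2 - 3.5681*d + 2.3475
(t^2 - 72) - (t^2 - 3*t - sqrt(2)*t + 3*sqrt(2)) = sqrt(2)*t + 3*t - 72 - 3*sqrt(2)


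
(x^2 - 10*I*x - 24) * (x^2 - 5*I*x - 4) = x^4 - 15*I*x^3 - 78*x^2 + 160*I*x + 96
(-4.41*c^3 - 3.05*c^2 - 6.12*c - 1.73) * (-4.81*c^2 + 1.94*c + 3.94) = 21.2121*c^5 + 6.1151*c^4 + 6.1448*c^3 - 15.5685*c^2 - 27.469*c - 6.8162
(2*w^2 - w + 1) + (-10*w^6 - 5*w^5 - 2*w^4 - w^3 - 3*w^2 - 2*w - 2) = -10*w^6 - 5*w^5 - 2*w^4 - w^3 - w^2 - 3*w - 1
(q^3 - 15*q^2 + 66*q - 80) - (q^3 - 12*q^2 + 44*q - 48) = -3*q^2 + 22*q - 32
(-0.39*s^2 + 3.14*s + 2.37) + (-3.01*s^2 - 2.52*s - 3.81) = -3.4*s^2 + 0.62*s - 1.44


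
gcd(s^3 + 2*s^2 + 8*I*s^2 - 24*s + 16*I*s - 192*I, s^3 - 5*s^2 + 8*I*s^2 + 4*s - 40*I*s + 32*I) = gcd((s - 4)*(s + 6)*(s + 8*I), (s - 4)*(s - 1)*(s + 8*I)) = s^2 + s*(-4 + 8*I) - 32*I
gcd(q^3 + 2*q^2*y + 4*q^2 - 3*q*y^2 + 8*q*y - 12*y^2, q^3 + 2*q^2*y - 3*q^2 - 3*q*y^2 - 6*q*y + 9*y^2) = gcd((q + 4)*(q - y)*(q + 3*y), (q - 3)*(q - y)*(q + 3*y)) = -q^2 - 2*q*y + 3*y^2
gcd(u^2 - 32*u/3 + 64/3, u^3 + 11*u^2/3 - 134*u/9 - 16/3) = u - 8/3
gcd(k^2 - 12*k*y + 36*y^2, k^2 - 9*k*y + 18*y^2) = -k + 6*y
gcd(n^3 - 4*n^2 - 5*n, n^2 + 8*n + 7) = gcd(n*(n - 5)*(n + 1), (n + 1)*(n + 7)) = n + 1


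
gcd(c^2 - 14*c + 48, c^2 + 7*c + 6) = 1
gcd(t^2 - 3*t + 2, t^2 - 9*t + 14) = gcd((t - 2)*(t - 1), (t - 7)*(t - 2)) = t - 2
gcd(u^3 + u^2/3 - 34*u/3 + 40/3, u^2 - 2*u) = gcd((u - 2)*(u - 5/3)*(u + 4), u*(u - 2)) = u - 2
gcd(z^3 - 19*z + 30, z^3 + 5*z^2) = z + 5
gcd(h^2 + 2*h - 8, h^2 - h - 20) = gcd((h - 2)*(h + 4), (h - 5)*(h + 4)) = h + 4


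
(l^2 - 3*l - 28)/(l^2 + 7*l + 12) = (l - 7)/(l + 3)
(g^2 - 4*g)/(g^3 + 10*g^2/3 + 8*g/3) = 3*(g - 4)/(3*g^2 + 10*g + 8)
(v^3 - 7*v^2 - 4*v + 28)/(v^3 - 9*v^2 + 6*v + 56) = (v - 2)/(v - 4)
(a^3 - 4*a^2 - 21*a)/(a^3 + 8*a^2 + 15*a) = (a - 7)/(a + 5)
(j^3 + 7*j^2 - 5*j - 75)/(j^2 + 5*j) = j + 2 - 15/j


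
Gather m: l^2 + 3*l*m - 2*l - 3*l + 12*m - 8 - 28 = l^2 - 5*l + m*(3*l + 12) - 36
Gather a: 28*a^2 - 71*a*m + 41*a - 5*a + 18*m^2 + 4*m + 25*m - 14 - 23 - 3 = 28*a^2 + a*(36 - 71*m) + 18*m^2 + 29*m - 40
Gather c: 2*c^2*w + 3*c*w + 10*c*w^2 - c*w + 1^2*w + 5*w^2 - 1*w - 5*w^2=2*c^2*w + c*(10*w^2 + 2*w)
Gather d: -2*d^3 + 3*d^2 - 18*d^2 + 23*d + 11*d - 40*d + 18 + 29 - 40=-2*d^3 - 15*d^2 - 6*d + 7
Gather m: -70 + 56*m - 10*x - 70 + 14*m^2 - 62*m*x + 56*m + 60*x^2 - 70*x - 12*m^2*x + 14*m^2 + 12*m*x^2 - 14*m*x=m^2*(28 - 12*x) + m*(12*x^2 - 76*x + 112) + 60*x^2 - 80*x - 140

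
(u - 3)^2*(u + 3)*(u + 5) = u^4 + 2*u^3 - 24*u^2 - 18*u + 135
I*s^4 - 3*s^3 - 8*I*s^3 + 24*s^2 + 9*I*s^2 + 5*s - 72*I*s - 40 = (s - 8)*(s - I)*(s + 5*I)*(I*s + 1)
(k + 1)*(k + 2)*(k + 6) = k^3 + 9*k^2 + 20*k + 12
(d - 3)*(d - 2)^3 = d^4 - 9*d^3 + 30*d^2 - 44*d + 24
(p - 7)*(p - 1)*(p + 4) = p^3 - 4*p^2 - 25*p + 28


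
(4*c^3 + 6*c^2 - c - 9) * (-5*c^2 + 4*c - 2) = -20*c^5 - 14*c^4 + 21*c^3 + 29*c^2 - 34*c + 18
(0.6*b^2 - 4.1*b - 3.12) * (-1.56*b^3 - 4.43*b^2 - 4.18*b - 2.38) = -0.936*b^5 + 3.738*b^4 + 20.5222*b^3 + 29.5316*b^2 + 22.7996*b + 7.4256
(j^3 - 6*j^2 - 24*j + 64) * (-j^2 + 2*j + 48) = -j^5 + 8*j^4 + 60*j^3 - 400*j^2 - 1024*j + 3072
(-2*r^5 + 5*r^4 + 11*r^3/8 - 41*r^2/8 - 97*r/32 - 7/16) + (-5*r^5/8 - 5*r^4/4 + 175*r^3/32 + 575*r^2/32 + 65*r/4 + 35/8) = -21*r^5/8 + 15*r^4/4 + 219*r^3/32 + 411*r^2/32 + 423*r/32 + 63/16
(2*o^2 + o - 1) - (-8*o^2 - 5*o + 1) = 10*o^2 + 6*o - 2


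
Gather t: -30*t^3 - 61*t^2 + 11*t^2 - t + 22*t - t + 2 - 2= -30*t^3 - 50*t^2 + 20*t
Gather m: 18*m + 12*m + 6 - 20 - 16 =30*m - 30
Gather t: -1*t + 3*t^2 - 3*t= 3*t^2 - 4*t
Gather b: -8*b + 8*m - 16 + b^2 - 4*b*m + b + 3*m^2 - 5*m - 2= b^2 + b*(-4*m - 7) + 3*m^2 + 3*m - 18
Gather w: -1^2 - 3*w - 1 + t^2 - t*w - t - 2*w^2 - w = t^2 - t - 2*w^2 + w*(-t - 4) - 2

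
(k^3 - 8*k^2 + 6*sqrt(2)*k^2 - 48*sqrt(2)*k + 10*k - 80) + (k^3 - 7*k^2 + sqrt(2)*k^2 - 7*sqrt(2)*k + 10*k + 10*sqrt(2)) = 2*k^3 - 15*k^2 + 7*sqrt(2)*k^2 - 55*sqrt(2)*k + 20*k - 80 + 10*sqrt(2)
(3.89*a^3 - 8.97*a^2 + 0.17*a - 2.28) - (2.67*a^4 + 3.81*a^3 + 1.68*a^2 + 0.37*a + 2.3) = -2.67*a^4 + 0.0800000000000001*a^3 - 10.65*a^2 - 0.2*a - 4.58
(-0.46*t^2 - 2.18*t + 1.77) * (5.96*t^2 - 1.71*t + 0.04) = -2.7416*t^4 - 12.2062*t^3 + 14.2586*t^2 - 3.1139*t + 0.0708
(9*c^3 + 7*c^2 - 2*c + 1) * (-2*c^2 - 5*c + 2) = -18*c^5 - 59*c^4 - 13*c^3 + 22*c^2 - 9*c + 2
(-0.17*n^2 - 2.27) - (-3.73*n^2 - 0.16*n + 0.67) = 3.56*n^2 + 0.16*n - 2.94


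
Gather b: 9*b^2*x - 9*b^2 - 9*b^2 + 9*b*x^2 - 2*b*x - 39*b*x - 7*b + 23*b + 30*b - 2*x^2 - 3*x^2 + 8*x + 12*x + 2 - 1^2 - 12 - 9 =b^2*(9*x - 18) + b*(9*x^2 - 41*x + 46) - 5*x^2 + 20*x - 20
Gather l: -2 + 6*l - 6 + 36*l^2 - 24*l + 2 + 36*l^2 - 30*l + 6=72*l^2 - 48*l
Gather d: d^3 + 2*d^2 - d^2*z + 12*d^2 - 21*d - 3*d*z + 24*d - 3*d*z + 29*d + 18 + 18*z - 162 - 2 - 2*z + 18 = d^3 + d^2*(14 - z) + d*(32 - 6*z) + 16*z - 128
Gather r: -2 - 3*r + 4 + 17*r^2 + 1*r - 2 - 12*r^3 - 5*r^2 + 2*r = -12*r^3 + 12*r^2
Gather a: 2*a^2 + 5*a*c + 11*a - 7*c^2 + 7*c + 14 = 2*a^2 + a*(5*c + 11) - 7*c^2 + 7*c + 14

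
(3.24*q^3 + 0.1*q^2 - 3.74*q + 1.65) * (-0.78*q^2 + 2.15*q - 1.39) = -2.5272*q^5 + 6.888*q^4 - 1.3714*q^3 - 9.467*q^2 + 8.7461*q - 2.2935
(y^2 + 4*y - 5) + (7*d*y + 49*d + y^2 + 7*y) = 7*d*y + 49*d + 2*y^2 + 11*y - 5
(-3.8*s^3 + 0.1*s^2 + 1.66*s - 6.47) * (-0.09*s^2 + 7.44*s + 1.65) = 0.342*s^5 - 28.281*s^4 - 5.6754*s^3 + 13.0977*s^2 - 45.3978*s - 10.6755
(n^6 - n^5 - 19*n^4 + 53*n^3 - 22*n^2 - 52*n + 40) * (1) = n^6 - n^5 - 19*n^4 + 53*n^3 - 22*n^2 - 52*n + 40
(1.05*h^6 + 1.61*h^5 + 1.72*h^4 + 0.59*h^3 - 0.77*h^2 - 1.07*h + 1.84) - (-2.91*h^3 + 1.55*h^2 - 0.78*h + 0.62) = 1.05*h^6 + 1.61*h^5 + 1.72*h^4 + 3.5*h^3 - 2.32*h^2 - 0.29*h + 1.22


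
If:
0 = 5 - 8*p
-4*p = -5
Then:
No Solution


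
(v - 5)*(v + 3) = v^2 - 2*v - 15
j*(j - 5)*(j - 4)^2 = j^4 - 13*j^3 + 56*j^2 - 80*j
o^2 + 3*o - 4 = (o - 1)*(o + 4)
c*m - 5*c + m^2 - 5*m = (c + m)*(m - 5)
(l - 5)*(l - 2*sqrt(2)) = l^2 - 5*l - 2*sqrt(2)*l + 10*sqrt(2)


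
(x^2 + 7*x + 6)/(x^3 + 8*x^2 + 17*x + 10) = (x + 6)/(x^2 + 7*x + 10)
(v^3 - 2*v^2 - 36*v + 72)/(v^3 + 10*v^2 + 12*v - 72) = (v - 6)/(v + 6)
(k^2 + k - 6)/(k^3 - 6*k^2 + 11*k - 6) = (k + 3)/(k^2 - 4*k + 3)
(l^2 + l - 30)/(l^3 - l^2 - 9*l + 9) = (l^2 + l - 30)/(l^3 - l^2 - 9*l + 9)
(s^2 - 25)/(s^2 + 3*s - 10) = (s - 5)/(s - 2)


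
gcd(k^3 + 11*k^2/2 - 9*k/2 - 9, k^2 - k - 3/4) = k - 3/2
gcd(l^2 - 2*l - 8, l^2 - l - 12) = l - 4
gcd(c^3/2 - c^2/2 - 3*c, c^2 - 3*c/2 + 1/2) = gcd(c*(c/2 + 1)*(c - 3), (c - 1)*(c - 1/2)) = 1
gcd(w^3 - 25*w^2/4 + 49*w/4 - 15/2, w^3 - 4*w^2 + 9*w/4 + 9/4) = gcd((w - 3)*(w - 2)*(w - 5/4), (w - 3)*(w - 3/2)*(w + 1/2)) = w - 3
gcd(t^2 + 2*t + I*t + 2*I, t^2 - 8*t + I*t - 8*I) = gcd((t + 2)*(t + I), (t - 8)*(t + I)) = t + I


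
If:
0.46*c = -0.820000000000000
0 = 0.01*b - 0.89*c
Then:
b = -158.65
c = -1.78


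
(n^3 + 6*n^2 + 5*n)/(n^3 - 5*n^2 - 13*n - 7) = n*(n + 5)/(n^2 - 6*n - 7)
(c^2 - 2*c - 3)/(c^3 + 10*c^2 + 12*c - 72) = (c^2 - 2*c - 3)/(c^3 + 10*c^2 + 12*c - 72)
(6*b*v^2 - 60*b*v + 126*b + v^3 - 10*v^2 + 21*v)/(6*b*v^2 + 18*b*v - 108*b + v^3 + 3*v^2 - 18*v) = (v - 7)/(v + 6)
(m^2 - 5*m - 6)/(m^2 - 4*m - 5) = (m - 6)/(m - 5)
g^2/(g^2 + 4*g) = g/(g + 4)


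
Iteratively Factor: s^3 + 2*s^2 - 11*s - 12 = (s - 3)*(s^2 + 5*s + 4) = (s - 3)*(s + 4)*(s + 1)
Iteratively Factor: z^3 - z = (z)*(z^2 - 1) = z*(z - 1)*(z + 1)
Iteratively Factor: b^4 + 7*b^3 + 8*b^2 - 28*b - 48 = (b + 3)*(b^3 + 4*b^2 - 4*b - 16) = (b - 2)*(b + 3)*(b^2 + 6*b + 8) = (b - 2)*(b + 3)*(b + 4)*(b + 2)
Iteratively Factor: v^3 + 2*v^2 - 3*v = (v + 3)*(v^2 - v) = (v - 1)*(v + 3)*(v)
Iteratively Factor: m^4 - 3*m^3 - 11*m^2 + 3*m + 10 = (m + 1)*(m^3 - 4*m^2 - 7*m + 10) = (m - 5)*(m + 1)*(m^2 + m - 2) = (m - 5)*(m - 1)*(m + 1)*(m + 2)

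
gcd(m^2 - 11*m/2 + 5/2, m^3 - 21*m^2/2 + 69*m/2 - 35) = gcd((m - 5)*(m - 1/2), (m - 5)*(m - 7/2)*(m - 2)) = m - 5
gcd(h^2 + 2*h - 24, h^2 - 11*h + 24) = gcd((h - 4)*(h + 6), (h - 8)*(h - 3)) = 1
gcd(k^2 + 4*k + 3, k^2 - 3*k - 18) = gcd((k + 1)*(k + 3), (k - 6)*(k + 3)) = k + 3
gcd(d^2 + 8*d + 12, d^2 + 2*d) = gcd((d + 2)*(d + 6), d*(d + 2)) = d + 2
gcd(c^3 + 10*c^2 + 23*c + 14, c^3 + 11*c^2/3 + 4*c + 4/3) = c^2 + 3*c + 2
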